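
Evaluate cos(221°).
cos(221°) = -0.7547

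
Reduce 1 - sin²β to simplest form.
1 - sin²β = cos²β (using Pythagorean identity)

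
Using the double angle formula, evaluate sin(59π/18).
sin(59π/18) = 2 sin 59π/36 cos 59π/36 = -0.766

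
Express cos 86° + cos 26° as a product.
cos 86° + cos 26° = 2 cos(56°) cos(30°)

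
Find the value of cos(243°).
cos(243°) = -0.454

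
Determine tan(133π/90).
tan(133π/90) = 14.3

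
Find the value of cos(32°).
cos(32°) = 0.848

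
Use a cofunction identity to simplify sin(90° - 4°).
sin(90° - 4°) = cos(4°)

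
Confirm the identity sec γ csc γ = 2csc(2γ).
RHS = 2/sin(2γ) = 2/(2 sin γ cos γ) = 1/(sin γ cos γ) = (1/cos γ)(1/sin γ) = sec γ csc γ = LHS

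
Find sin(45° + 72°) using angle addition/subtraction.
sin(45° + 72°) = sin 45° cos 72° + cos 45° sin 72° = 0.891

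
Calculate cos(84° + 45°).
cos(84° + 45°) = cos 84° cos 45° - sin 84° sin 45° = -0.6293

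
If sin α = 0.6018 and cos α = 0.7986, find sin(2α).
sin(2α) = 2 sin α cos α = 0.9612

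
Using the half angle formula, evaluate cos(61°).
cos(61°) = √((1 + cos 122°)/2) = 0.4848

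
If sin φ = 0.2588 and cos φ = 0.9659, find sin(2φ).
sin(2φ) = 2 sin φ cos φ = 0.4999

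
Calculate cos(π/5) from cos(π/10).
cos(π/5) = cos²π/10 - sin²π/10 = 0.809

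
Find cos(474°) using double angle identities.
cos(474°) = cos²237° - sin²237° = -0.4067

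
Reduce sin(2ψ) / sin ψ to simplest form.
sin(2ψ) / sin ψ = 2 cos ψ (using Double angle)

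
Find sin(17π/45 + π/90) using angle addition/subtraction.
sin(17π/45 + π/90) = sin 17π/45 cos π/90 + cos 17π/45 sin π/90 = 0.9397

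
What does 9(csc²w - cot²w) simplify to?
9(csc²w - cot²w) = 9 (using Pythagorean identity)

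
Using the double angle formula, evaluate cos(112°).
cos(112°) = cos²56° - sin²56° = -0.3746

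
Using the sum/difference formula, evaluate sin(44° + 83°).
sin(44° + 83°) = sin 44° cos 83° + cos 44° sin 83° = 0.7986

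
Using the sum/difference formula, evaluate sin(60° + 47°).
sin(60° + 47°) = sin 60° cos 47° + cos 60° sin 47° = 0.9563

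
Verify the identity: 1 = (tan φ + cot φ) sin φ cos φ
RHS = (sin φ/cos φ + cos φ/sin φ) sin φ cos φ = ((sin²φ + cos²φ)/(sin φ cos φ)) · sin φ cos φ = sin²φ + cos²φ = 1 = LHS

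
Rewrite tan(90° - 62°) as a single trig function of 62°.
tan(90° - 62°) = cot(62°)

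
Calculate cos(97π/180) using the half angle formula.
cos(97π/180) = -√((1 + cos 97π/90)/2) = -0.1219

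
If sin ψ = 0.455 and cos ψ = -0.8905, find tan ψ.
tan ψ = sin ψ / cos ψ = -0.5109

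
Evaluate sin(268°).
sin(268°) = -0.9994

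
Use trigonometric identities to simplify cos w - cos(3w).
cos w - cos(3w) = 2 sin(2w) sin w (using Sum-to-product)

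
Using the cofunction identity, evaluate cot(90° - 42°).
cot(90° - 42°) = tan(42°) = 0.9004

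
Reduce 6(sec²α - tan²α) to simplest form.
6(sec²α - tan²α) = 6 (using Pythagorean identity)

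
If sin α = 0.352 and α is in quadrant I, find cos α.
cos α = 0.936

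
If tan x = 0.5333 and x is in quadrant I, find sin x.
sin x = 0.4706 (using tan²x + 1 = sec²x)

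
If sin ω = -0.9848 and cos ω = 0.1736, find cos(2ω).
cos(2ω) = cos²ω - sin²ω = -0.9397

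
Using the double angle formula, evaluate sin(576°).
sin(576°) = 2 sin 288° cos 288° = -0.5878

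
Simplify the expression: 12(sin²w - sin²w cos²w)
12(sin²w - sin²w cos²w) = 12(sin⁴w) (using Factoring)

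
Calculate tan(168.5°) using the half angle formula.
tan(168.5°) = sin 337° / (1 + cos 337°) = -0.2035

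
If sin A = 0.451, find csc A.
csc A = 1/sin A = 2.217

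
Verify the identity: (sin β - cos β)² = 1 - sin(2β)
LHS = sin²β - 2 sin β cos β + cos²β = (sin²β + cos²β) - 2 sin β cos β = 1 - sin(2β) = RHS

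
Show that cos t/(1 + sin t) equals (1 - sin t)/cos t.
RHS = (1 - sin t)(1 + sin t) / (cos t(1 + sin t)) = (1 - sin²t) / (cos t(1 + sin t)) = cos²t / (cos t(1 + sin t)) = cos t/(1 + sin t) = LHS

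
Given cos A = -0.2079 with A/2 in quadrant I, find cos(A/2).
cos(A/2) = ±√((1 + cos A)/2); positive since A/2 ∈ QI, so cos(A/2) = 0.6293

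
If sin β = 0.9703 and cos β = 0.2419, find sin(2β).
sin(2β) = 2 sin β cos β = 0.4694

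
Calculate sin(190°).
sin(190°) = -0.1736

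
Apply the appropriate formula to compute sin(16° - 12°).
sin(16° - 12°) = sin 16° cos 12° - cos 16° sin 12° = 0.06976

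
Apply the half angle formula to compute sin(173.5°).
sin(173.5°) = √((1 - cos 347°)/2) = 0.1132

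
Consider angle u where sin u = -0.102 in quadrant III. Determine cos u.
cos u = ±√(1 - sin²u) = -0.9948 (negative in QIII)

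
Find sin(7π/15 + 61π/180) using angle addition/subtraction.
sin(7π/15 + 61π/180) = sin 7π/15 cos 61π/180 + cos 7π/15 sin 61π/180 = 0.5736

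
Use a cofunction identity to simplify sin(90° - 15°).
sin(90° - 15°) = cos(15°)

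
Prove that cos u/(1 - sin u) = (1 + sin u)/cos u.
RHS = (1 + sin u)(1 - sin u) / (cos u(1 - sin u)) = (1 - sin²u) / (cos u(1 - sin u)) = cos²u / (cos u(1 - sin u)) = cos u/(1 - sin u) = LHS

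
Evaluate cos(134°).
cos(134°) = -0.6947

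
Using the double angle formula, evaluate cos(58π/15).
cos(58π/15) = cos²29π/15 - sin²29π/15 = 0.9135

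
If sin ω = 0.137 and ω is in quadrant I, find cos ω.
cos ω = 0.9906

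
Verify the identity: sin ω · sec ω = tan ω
LHS = sin ω · (1/cos ω) = sin ω/cos ω = tan ω = RHS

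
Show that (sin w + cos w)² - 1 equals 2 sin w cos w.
LHS = sin²w + 2 sin w cos w + cos²w - 1 = (sin²w + cos²w) + 2 sin w cos w - 1 = 1 + 2 sin w cos w - 1 = 2 sin w cos w = RHS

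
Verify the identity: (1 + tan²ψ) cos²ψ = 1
LHS = sec²ψ · cos²ψ = (1/cos²ψ) · cos²ψ = 1 = RHS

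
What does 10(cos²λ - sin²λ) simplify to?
10(cos²λ - sin²λ) = 10(cos(2λ)) (using Double angle)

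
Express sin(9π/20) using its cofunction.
sin(9π/20) = cos(π/2 - 9π/20) = cos(π/20)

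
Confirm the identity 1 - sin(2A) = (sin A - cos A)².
RHS = sin²A - 2 sin A cos A + cos²A = (sin²A + cos²A) - 2 sin A cos A = 1 - sin(2A) = LHS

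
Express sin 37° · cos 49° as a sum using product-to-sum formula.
sin 37° cos 49° = (1/2)[sin(37°+49°) + sin(37°-49°)]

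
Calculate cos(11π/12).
cos(11π/12) = -(√6+√2)/4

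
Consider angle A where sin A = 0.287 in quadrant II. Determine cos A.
cos A = ±√(1 - sin²A) = -0.9579 (negative in QII)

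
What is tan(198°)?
tan(198°) = 0.3249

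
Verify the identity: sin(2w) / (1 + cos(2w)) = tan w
LHS = 2 sin w cos w / (2cos²w) = sin w/cos w = tan w = RHS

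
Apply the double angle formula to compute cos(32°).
cos(32°) = cos²16° - sin²16° = 0.848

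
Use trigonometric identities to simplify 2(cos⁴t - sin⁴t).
2(cos⁴t - sin⁴t) = 2(cos(2t)) (using Factoring + double angle)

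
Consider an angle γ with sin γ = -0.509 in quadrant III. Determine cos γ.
cos γ = ±√(1 - sin²γ) = -0.8608 (negative in QIII)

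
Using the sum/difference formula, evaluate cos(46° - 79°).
cos(46° - 79°) = cos 46° cos 79° + sin 46° sin 79° = 0.8387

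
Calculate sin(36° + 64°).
sin(36° + 64°) = sin 36° cos 64° + cos 36° sin 64° = 0.9848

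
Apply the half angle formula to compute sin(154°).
sin(154°) = √((1 - cos 308°)/2) = 0.4384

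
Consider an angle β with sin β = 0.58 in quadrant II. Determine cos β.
cos β = ±√(1 - sin²β) = -0.8146 (negative in QII)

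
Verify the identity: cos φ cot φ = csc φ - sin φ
RHS = 1/sin φ - sin φ = (1 - sin²φ)/sin φ = cos²φ/sin φ = cos φ · (cos φ/sin φ) = cos φ cot φ = LHS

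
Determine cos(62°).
cos(62°) = 0.4695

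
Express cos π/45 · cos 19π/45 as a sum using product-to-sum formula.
cos π/45 cos 19π/45 = (1/2)[cos(π/45-19π/45) + cos(π/45+19π/45)]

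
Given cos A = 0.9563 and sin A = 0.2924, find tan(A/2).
tan(A/2) = sin A / (1 + cos A) = 0.1495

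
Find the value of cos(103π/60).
cos(103π/60) = 0.6293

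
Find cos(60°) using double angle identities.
cos(60°) = cos²30° - sin²30° = 1/2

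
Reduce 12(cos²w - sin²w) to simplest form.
12(cos²w - sin²w) = 12(cos(2w)) (using Double angle)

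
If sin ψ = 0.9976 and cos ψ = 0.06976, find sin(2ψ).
sin(2ψ) = 2 sin ψ cos ψ = 0.1392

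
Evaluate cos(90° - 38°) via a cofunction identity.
cos(90° - 38°) = sin(38°) = 0.6157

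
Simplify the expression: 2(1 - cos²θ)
2(1 - cos²θ) = 2(sin²θ) (using Pythagorean identity)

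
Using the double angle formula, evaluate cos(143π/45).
cos(143π/45) = cos²143π/90 - sin²143π/90 = -0.848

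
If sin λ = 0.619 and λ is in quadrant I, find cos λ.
cos λ = 0.7854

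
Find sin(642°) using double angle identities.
sin(642°) = 2 sin 321° cos 321° = -0.9781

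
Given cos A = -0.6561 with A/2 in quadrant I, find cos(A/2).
cos(A/2) = ±√((1 + cos A)/2); positive since A/2 ∈ QI, so cos(A/2) = 0.4147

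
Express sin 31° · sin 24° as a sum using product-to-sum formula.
sin 31° sin 24° = (1/2)[cos(31°-24°) - cos(31°+24°)]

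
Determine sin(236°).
sin(236°) = -0.829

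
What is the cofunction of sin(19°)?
sin(19°) = cos(90° - 19°) = cos(71°)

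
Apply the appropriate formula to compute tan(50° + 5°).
tan(50° + 5°) = (tan 50° + tan 5°)/(1 - tan 50° tan 5°) = 1.428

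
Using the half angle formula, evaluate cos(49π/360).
cos(49π/360) = √((1 + cos 49π/180)/2) = 0.91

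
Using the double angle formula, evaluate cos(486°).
cos(486°) = cos²243° - sin²243° = -0.5878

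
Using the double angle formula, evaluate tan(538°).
tan(538°) = 2 tan 269° / (1 - tan²269°) = -0.03492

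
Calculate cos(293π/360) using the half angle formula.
cos(293π/360) = -√((1 + cos 293π/180)/2) = -0.8339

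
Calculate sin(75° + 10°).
sin(75° + 10°) = sin 75° cos 10° + cos 75° sin 10° = 0.9962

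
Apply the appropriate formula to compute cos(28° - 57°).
cos(28° - 57°) = cos 28° cos 57° + sin 28° sin 57° = 0.8746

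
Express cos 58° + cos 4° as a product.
cos 58° + cos 4° = 2 cos(31°) cos(27°)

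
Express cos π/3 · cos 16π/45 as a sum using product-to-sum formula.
cos π/3 cos 16π/45 = (1/2)[cos(π/3-16π/45) + cos(π/3+16π/45)]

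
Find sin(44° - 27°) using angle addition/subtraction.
sin(44° - 27°) = sin 44° cos 27° - cos 44° sin 27° = 0.2924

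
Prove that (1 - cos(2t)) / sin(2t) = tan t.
LHS = 2sin²t / (2 sin t cos t) = sin t/cos t = tan t = RHS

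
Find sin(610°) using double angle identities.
sin(610°) = 2 sin 305° cos 305° = -0.9397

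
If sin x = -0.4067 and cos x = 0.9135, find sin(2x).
sin(2x) = 2 sin x cos x = -0.743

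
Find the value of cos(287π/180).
cos(287π/180) = 0.2924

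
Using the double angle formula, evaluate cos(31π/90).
cos(31π/90) = cos²31π/180 - sin²31π/180 = 0.4695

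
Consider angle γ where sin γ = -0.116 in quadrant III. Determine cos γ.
cos γ = ±√(1 - sin²γ) = -0.9932 (negative in QIII)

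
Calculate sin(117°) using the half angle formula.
sin(117°) = √((1 - cos 234°)/2) = 0.891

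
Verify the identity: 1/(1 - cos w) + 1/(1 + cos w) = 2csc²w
LHS = [(1 + cos w) + (1 - cos w)] / [(1 - cos w)(1 + cos w)] = 2/(1 - cos²w) = 2/sin²w = 2csc²w = RHS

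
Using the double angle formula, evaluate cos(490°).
cos(490°) = cos²245° - sin²245° = -0.6428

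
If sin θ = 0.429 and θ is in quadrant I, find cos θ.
cos θ = 0.9033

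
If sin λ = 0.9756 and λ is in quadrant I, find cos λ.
cos λ = 0.2196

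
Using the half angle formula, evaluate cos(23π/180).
cos(23π/180) = √((1 + cos 23π/90)/2) = 0.9205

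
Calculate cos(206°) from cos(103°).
cos(206°) = cos²103° - sin²103° = -0.8988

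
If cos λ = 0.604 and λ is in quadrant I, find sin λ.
sin λ = 0.797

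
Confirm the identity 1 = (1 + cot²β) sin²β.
RHS = csc²β · sin²β = (1/sin²β) · sin²β = 1 = LHS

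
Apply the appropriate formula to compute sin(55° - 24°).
sin(55° - 24°) = sin 55° cos 24° - cos 55° sin 24° = 0.515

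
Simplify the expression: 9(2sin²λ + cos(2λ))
9(2sin²λ + cos(2λ)) = 9 (using Double angle)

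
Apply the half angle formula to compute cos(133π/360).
cos(133π/360) = √((1 + cos 133π/180)/2) = 0.3987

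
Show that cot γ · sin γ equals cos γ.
LHS = (cos γ/sin γ) · sin γ = cos γ = RHS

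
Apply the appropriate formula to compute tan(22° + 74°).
tan(22° + 74°) = (tan 22° + tan 74°)/(1 - tan 22° tan 74°) = -9.514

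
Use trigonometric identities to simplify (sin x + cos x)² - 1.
(sin x + cos x)² - 1 = sin(2x) (using Pythagorean + double angle)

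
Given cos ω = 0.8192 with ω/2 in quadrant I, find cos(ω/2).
cos(ω/2) = ±√((1 + cos ω)/2); positive since ω/2 ∈ QI, so cos(ω/2) = 0.9537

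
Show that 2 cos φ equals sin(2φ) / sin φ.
RHS = 2 sin φ cos φ / sin φ = 2 cos φ = LHS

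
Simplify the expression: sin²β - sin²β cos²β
sin²β - sin²β cos²β = sin⁴β (using Factoring)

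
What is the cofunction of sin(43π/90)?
sin(43π/90) = cos(π/2 - 43π/90) = cos(π/45)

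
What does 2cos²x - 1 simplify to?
2cos²x - 1 = cos(2x) (using Double angle)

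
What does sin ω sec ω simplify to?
sin ω sec ω = tan ω (using Reciprocal + quotient)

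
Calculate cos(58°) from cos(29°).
cos(58°) = cos²29° - sin²29° = 0.5299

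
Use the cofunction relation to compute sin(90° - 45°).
sin(90° - 45°) = cos(45°) = √2/2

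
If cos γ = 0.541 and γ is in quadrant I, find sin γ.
sin γ = 0.841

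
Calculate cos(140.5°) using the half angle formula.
cos(140.5°) = -√((1 + cos 281°)/2) = -0.7716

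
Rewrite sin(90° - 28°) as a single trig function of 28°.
sin(90° - 28°) = cos(28°)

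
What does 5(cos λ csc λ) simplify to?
5(cos λ csc λ) = 5(cot λ) (using Reciprocal + quotient)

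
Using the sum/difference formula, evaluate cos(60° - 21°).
cos(60° - 21°) = cos 60° cos 21° + sin 60° sin 21° = 0.7771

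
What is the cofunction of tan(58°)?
tan(58°) = cot(90° - 58°) = cot(32°)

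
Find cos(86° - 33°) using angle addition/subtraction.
cos(86° - 33°) = cos 86° cos 33° + sin 86° sin 33° = 0.6018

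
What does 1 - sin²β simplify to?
1 - sin²β = cos²β (using Pythagorean identity)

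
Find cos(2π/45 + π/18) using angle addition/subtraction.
cos(2π/45 + π/18) = cos 2π/45 cos π/18 - sin 2π/45 sin π/18 = 0.9511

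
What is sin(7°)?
sin(7°) = 0.1219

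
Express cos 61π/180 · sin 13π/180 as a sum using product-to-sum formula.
cos 61π/180 sin 13π/180 = (1/2)[sin(61π/180+13π/180) - sin(61π/180-13π/180)]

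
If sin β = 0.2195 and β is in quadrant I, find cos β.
cos β = 0.9756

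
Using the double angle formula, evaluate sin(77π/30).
sin(77π/30) = 2 sin 77π/60 cos 77π/60 = 0.9781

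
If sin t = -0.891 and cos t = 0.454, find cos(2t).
cos(2t) = cos²t - sin²t = -0.5878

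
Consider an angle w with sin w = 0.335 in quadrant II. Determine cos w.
cos w = ±√(1 - sin²w) = -0.9422 (negative in QII)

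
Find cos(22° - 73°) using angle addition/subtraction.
cos(22° - 73°) = cos 22° cos 73° + sin 22° sin 73° = 0.6293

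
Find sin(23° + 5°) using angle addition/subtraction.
sin(23° + 5°) = sin 23° cos 5° + cos 23° sin 5° = 0.4695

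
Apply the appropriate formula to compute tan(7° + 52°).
tan(7° + 52°) = (tan 7° + tan 52°)/(1 - tan 7° tan 52°) = 1.664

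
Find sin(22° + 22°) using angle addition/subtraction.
sin(22° + 22°) = sin 22° cos 22° + cos 22° sin 22° = 0.6947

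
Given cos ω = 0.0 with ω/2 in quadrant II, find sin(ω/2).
sin(ω/2) = ±√((1 - cos ω)/2); positive since ω/2 ∈ QII, so sin(ω/2) = √2/2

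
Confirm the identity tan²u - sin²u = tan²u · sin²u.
LHS = sin²u/cos²u - sin²u = sin²u(1/cos²u - 1) = sin²u · (1 - cos²u)/cos²u = sin²u · sin²u/cos²u = sin²u · tan²u = RHS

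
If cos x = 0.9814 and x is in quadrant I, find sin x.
sin x = 0.192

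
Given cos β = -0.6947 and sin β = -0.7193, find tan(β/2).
tan(β/2) = sin β / (1 + cos β) = -2.356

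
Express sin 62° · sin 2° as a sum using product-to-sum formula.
sin 62° sin 2° = (1/2)[cos(62°-2°) - cos(62°+2°)]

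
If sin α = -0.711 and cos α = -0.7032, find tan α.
tan α = sin α / cos α = 1.011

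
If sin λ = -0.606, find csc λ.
csc λ = 1/sin λ = -1.65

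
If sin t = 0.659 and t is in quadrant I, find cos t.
cos t = 0.7521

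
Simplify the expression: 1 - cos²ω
1 - cos²ω = sin²ω (using Pythagorean identity)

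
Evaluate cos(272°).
cos(272°) = 0.0349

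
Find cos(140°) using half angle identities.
cos(140°) = -√((1 + cos 280°)/2) = -0.766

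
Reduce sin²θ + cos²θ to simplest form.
sin²θ + cos²θ = 1 (using Pythagorean identity)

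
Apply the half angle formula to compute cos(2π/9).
cos(2π/9) = √((1 + cos 4π/9)/2) = 0.766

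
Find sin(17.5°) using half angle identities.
sin(17.5°) = √((1 - cos 35°)/2) = 0.3007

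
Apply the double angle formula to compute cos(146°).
cos(146°) = cos²73° - sin²73° = -0.829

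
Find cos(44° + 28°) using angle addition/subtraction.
cos(44° + 28°) = cos 44° cos 28° - sin 44° sin 28° = 0.309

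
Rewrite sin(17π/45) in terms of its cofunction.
sin(17π/45) = cos(π/2 - 17π/45) = cos(11π/90)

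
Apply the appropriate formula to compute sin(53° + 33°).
sin(53° + 33°) = sin 53° cos 33° + cos 53° sin 33° = 0.9976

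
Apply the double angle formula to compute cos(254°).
cos(254°) = cos²127° - sin²127° = -0.2756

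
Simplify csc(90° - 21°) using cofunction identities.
csc(90° - 21°) = sec(21°)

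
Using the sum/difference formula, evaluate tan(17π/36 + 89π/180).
tan(17π/36 + 89π/180) = (tan 17π/36 + tan 89π/180)/(1 - tan 17π/36 tan 89π/180) = -0.1051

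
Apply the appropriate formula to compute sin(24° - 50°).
sin(24° - 50°) = sin 24° cos 50° - cos 24° sin 50° = -0.4384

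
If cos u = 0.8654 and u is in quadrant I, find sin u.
sin u = 0.5011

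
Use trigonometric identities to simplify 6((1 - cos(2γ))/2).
6((1 - cos(2γ))/2) = 6(sin²γ) (using Power reduction)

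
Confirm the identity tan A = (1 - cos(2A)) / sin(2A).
RHS = 2sin²A / (2 sin A cos A) = sin A/cos A = tan A = LHS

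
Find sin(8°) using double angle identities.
sin(8°) = 2 sin 4° cos 4° = 0.1392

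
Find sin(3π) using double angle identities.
sin(3π) = 2 sin 3π/2 cos 3π/2 = 0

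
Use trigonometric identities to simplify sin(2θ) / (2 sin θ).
sin(2θ) / (2 sin θ) = cos θ (using Double angle)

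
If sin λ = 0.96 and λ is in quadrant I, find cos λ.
cos λ = 0.28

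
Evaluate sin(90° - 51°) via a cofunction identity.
sin(90° - 51°) = cos(51°) = 0.6293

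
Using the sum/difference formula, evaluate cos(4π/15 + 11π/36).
cos(4π/15 + 11π/36) = cos 4π/15 cos 11π/36 - sin 4π/15 sin 11π/36 = -0.225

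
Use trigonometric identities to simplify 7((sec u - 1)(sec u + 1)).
7((sec u - 1)(sec u + 1)) = 7(tan²u) (using Diff. of squares)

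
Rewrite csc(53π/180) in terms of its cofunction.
csc(53π/180) = sec(π/2 - 53π/180) = sec(37π/180)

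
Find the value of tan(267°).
tan(267°) = 19.08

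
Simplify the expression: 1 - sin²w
1 - sin²w = cos²w (using Pythagorean identity)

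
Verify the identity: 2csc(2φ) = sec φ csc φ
LHS = 2/sin(2φ) = 2/(2 sin φ cos φ) = 1/(sin φ cos φ) = (1/cos φ)(1/sin φ) = sec φ csc φ = RHS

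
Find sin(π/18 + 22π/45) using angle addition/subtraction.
sin(π/18 + 22π/45) = sin π/18 cos 22π/45 + cos π/18 sin 22π/45 = 0.9903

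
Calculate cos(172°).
cos(172°) = -0.9903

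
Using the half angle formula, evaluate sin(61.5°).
sin(61.5°) = √((1 - cos 123°)/2) = 0.8788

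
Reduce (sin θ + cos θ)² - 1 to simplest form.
(sin θ + cos θ)² - 1 = sin(2θ) (using Pythagorean + double angle)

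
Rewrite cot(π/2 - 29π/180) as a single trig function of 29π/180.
cot(π/2 - 29π/180) = tan(29π/180)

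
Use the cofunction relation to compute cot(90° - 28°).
cot(90° - 28°) = tan(28°) = 0.5317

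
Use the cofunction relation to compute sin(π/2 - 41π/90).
sin(π/2 - 41π/90) = cos(41π/90) = 0.1392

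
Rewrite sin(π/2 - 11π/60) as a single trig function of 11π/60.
sin(π/2 - 11π/60) = cos(11π/60)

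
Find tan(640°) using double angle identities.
tan(640°) = 2 tan 320° / (1 - tan²320°) = -5.671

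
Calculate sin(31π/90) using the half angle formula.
sin(31π/90) = √((1 - cos 31π/45)/2) = 0.8829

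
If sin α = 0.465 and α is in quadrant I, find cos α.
cos α = 0.8853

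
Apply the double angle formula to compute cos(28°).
cos(28°) = cos²14° - sin²14° = 0.8829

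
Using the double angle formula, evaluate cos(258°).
cos(258°) = cos²129° - sin²129° = -0.2079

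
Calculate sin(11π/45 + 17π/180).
sin(11π/45 + 17π/180) = sin 11π/45 cos 17π/180 + cos 11π/45 sin 17π/180 = 0.8746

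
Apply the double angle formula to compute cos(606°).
cos(606°) = cos²303° - sin²303° = -0.4067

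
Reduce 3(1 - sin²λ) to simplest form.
3(1 - sin²λ) = 3(cos²λ) (using Pythagorean identity)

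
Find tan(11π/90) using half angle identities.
tan(11π/90) = sin 11π/45 / (1 + cos 11π/45) = 0.404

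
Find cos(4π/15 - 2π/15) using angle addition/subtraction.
cos(4π/15 - 2π/15) = cos 4π/15 cos 2π/15 + sin 4π/15 sin 2π/15 = 0.9135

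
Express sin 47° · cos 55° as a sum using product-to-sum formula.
sin 47° cos 55° = (1/2)[sin(47°+55°) + sin(47°-55°)]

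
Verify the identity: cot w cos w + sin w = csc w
LHS = cos²w/sin w + sin w = (cos²w + sin²w)/sin w = 1/sin w = csc w = RHS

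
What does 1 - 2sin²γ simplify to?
1 - 2sin²γ = cos(2γ) (using Double angle)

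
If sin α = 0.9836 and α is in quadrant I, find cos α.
cos α = 0.1804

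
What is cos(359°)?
cos(359°) = 0.9998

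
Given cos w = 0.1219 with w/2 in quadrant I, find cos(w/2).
cos(w/2) = ±√((1 + cos w)/2); positive since w/2 ∈ QI, so cos(w/2) = 0.749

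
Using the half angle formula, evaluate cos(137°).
cos(137°) = -√((1 + cos 274°)/2) = -0.7314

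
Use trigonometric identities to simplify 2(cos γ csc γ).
2(cos γ csc γ) = 2(cot γ) (using Reciprocal + quotient)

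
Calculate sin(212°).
sin(212°) = -0.5299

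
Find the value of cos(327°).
cos(327°) = 0.8387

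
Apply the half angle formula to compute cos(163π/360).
cos(163π/360) = √((1 + cos 163π/180)/2) = 0.1478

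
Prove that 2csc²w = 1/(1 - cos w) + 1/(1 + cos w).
RHS = [(1 + cos w) + (1 - cos w)] / [(1 - cos w)(1 + cos w)] = 2/(1 - cos²w) = 2/sin²w = 2csc²w = LHS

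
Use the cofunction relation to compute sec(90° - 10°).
sec(90° - 10°) = csc(10°) = 5.759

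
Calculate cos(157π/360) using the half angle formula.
cos(157π/360) = √((1 + cos 157π/180)/2) = 0.1994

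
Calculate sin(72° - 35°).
sin(72° - 35°) = sin 72° cos 35° - cos 72° sin 35° = 0.6018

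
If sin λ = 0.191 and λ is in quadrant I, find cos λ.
cos λ = 0.9816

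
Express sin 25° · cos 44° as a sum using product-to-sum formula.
sin 25° cos 44° = (1/2)[sin(25°+44°) + sin(25°-44°)]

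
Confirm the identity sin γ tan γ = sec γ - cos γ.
RHS = 1/cos γ - cos γ = (1 - cos²γ)/cos γ = sin²γ/cos γ = sin γ · (sin γ/cos γ) = sin γ tan γ = LHS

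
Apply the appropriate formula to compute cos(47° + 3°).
cos(47° + 3°) = cos 47° cos 3° - sin 47° sin 3° = 0.6428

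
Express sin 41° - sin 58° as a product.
sin 41° - sin 58° = 2 cos(49.5°) sin(-8.5°)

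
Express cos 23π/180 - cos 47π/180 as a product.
cos 23π/180 - cos 47π/180 = -2 sin(7π/36) sin(-π/15)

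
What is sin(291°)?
sin(291°) = -0.9336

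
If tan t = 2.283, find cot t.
cot t = 1/tan t = 0.438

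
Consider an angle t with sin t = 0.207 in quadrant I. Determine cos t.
cos t = √(1 - sin²t) = 0.9783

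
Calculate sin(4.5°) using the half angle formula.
sin(4.5°) = √((1 - cos 9°)/2) = 0.07846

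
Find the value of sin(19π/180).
sin(19π/180) = 0.3256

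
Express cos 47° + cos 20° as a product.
cos 47° + cos 20° = 2 cos(33.5°) cos(13.5°)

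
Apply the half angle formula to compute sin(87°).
sin(87°) = √((1 - cos 174°)/2) = 0.9986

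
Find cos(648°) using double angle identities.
cos(648°) = cos²324° - sin²324° = 0.309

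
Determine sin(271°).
sin(271°) = -0.9998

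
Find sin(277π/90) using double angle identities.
sin(277π/90) = 2 sin 277π/180 cos 277π/180 = -0.2419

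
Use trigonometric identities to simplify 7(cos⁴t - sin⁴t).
7(cos⁴t - sin⁴t) = 7(cos(2t)) (using Factoring + double angle)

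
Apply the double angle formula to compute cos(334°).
cos(334°) = cos²167° - sin²167° = 0.8988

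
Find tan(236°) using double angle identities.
tan(236°) = 2 tan 118° / (1 - tan²118°) = 1.483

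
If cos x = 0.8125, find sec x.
sec x = 1/cos x = 1.231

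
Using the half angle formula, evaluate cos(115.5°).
cos(115.5°) = -√((1 + cos 231°)/2) = -0.4305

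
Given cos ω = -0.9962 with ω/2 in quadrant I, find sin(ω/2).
sin(ω/2) = ±√((1 - cos ω)/2); positive since ω/2 ∈ QI, so sin(ω/2) = 0.999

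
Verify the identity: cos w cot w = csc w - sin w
RHS = 1/sin w - sin w = (1 - sin²w)/sin w = cos²w/sin w = cos w · (cos w/sin w) = cos w cot w = LHS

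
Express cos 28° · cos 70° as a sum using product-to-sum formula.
cos 28° cos 70° = (1/2)[cos(28°-70°) + cos(28°+70°)]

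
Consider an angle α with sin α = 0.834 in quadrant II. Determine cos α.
cos α = ±√(1 - sin²α) = -0.5518 (negative in QII)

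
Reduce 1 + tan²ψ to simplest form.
1 + tan²ψ = sec²ψ (using Pythagorean identity)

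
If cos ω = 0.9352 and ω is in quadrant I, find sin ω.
sin ω = 0.3541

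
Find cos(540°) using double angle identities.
cos(540°) = 1 - 2sin²270° = -1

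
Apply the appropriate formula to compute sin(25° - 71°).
sin(25° - 71°) = sin 25° cos 71° - cos 25° sin 71° = -0.7193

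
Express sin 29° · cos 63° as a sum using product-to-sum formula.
sin 29° cos 63° = (1/2)[sin(29°+63°) + sin(29°-63°)]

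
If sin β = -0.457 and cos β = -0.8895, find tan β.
tan β = sin β / cos β = 0.5138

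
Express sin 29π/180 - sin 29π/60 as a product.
sin 29π/180 - sin 29π/60 = 2 cos(29π/90) sin(-29π/180)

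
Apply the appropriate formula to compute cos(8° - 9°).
cos(8° - 9°) = cos 8° cos 9° + sin 8° sin 9° = 0.9998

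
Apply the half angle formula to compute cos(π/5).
cos(π/5) = √((1 + cos 2π/5)/2) = 0.809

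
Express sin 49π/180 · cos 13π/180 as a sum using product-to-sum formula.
sin 49π/180 cos 13π/180 = (1/2)[sin(49π/180+13π/180) + sin(49π/180-13π/180)]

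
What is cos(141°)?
cos(141°) = -0.7771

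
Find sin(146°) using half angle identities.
sin(146°) = √((1 - cos 292°)/2) = 0.5592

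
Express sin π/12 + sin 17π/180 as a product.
sin π/12 + sin 17π/180 = 2 sin(4π/45) cos(-π/180)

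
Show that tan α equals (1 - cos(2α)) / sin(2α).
RHS = 2sin²α / (2 sin α cos α) = sin α/cos α = tan α = LHS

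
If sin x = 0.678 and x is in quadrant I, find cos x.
cos x = 0.7351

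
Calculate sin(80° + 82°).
sin(80° + 82°) = sin 80° cos 82° + cos 80° sin 82° = 0.309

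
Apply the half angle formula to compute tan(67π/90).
tan(67π/90) = sin 67π/45 / (1 + cos 67π/45) = -1.036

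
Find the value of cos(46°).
cos(46°) = 0.6947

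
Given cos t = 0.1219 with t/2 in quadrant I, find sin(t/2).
sin(t/2) = ±√((1 - cos t)/2); positive since t/2 ∈ QI, so sin(t/2) = 0.6626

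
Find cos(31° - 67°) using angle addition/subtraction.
cos(31° - 67°) = cos 31° cos 67° + sin 31° sin 67° = 0.809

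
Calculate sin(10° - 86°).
sin(10° - 86°) = sin 10° cos 86° - cos 10° sin 86° = -0.9703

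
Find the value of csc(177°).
csc(177°) = 19.11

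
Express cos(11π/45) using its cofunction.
cos(11π/45) = sin(π/2 - 11π/45) = sin(23π/90)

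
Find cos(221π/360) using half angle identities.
cos(221π/360) = -√((1 + cos 221π/180)/2) = -0.3502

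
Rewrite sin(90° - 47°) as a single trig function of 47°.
sin(90° - 47°) = cos(47°)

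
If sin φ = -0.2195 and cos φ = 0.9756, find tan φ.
tan φ = sin φ / cos φ = -0.225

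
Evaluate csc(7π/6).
csc(7π/6) = -2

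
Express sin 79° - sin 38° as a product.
sin 79° - sin 38° = 2 cos(58.5°) sin(20.5°)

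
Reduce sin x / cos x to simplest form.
sin x / cos x = tan x (using Quotient identity)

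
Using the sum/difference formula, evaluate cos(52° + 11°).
cos(52° + 11°) = cos 52° cos 11° - sin 52° sin 11° = 0.454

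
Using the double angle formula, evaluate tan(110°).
tan(110°) = 2 tan 55° / (1 - tan²55°) = -2.747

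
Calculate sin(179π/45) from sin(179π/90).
sin(179π/45) = 2 sin 179π/90 cos 179π/90 = -0.06976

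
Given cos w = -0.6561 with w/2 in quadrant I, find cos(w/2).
cos(w/2) = ±√((1 + cos w)/2); positive since w/2 ∈ QI, so cos(w/2) = 0.4147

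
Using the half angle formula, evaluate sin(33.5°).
sin(33.5°) = √((1 - cos 67°)/2) = 0.5519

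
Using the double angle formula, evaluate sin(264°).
sin(264°) = 2 sin 132° cos 132° = -0.9945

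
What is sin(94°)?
sin(94°) = 0.9976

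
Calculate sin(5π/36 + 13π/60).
sin(5π/36 + 13π/60) = sin 5π/36 cos 13π/60 + cos 5π/36 sin 13π/60 = 0.8988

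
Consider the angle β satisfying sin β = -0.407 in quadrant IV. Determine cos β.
cos β = √(1 - sin²β) = 0.9134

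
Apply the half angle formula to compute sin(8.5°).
sin(8.5°) = √((1 - cos 17°)/2) = 0.1478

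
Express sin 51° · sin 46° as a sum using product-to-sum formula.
sin 51° sin 46° = (1/2)[cos(51°-46°) - cos(51°+46°)]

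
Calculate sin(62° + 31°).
sin(62° + 31°) = sin 62° cos 31° + cos 62° sin 31° = 0.9986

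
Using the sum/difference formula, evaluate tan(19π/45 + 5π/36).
tan(19π/45 + 5π/36) = (tan 19π/45 + tan 5π/36)/(1 - tan 19π/45 tan 5π/36) = -5.145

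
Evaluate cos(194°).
cos(194°) = -0.9703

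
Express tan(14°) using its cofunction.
tan(14°) = cot(90° - 14°) = cot(76°)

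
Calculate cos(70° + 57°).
cos(70° + 57°) = cos 70° cos 57° - sin 70° sin 57° = -0.6018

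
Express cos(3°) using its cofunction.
cos(3°) = sin(90° - 3°) = sin(87°)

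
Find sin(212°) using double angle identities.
sin(212°) = 2 sin 106° cos 106° = -0.5299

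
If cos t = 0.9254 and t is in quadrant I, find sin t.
sin t = 0.379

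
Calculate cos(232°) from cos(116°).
cos(232°) = 1 - 2sin²116° = -0.6157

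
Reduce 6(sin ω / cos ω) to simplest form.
6(sin ω / cos ω) = 6(tan ω) (using Quotient identity)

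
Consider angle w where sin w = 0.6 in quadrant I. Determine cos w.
cos w = √(1 - sin²w) = 0.8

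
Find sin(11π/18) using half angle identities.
sin(11π/18) = √((1 - cos 11π/9)/2) = 0.9397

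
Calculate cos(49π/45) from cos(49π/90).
cos(49π/45) = cos²49π/90 - sin²49π/90 = -0.9613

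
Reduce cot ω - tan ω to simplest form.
cot ω - tan ω = 2 cot(2ω) (using Double angle)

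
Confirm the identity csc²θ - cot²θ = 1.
LHS = 1/sin²θ - cos²θ/sin²θ = (1 - cos²θ)/sin²θ = sin²θ/sin²θ = 1 = RHS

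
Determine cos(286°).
cos(286°) = 0.2756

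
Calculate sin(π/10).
sin(π/10) = 0.309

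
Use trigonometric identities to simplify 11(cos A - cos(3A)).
11(cos A - cos(3A)) = 11(2 sin(2A) sin A) (using Sum-to-product)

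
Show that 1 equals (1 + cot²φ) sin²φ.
RHS = csc²φ · sin²φ = (1/sin²φ) · sin²φ = 1 = LHS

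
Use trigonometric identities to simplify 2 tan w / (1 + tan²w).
2 tan w / (1 + tan²w) = sin(2w) (using Double angle)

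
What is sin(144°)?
sin(144°) = 0.5878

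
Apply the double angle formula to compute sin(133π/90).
sin(133π/90) = 2 sin 133π/180 cos 133π/180 = -0.9976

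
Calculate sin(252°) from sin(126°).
sin(252°) = 2 sin 126° cos 126° = -0.9511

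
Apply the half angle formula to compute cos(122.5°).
cos(122.5°) = -√((1 + cos 245°)/2) = -0.5373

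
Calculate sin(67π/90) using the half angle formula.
sin(67π/90) = √((1 - cos 67π/45)/2) = 0.7193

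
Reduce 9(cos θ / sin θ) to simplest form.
9(cos θ / sin θ) = 9(cot θ) (using Quotient identity)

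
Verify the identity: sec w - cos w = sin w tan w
LHS = 1/cos w - cos w = (1 - cos²w)/cos w = sin²w/cos w = sin w · (sin w/cos w) = sin w tan w = RHS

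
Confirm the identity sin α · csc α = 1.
LHS = sin α · (1/sin α) = 1 = RHS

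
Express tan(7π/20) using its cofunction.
tan(7π/20) = cot(π/2 - 7π/20) = cot(3π/20)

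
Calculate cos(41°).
cos(41°) = 0.7547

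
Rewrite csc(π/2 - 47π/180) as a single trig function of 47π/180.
csc(π/2 - 47π/180) = sec(47π/180)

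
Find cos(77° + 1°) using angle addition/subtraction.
cos(77° + 1°) = cos 77° cos 1° - sin 77° sin 1° = 0.2079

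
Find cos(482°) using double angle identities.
cos(482°) = 1 - 2sin²241° = -0.5299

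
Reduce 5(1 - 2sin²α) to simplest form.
5(1 - 2sin²α) = 5(cos(2α)) (using Double angle)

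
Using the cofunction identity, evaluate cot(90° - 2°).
cot(90° - 2°) = tan(2°) = 0.03492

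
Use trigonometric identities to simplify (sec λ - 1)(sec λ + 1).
(sec λ - 1)(sec λ + 1) = tan²λ (using Diff. of squares)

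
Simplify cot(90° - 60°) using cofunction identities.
cot(90° - 60°) = tan(60°)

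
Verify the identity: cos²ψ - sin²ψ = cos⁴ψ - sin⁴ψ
RHS = (cos²ψ - sin²ψ)(cos²ψ + sin²ψ) = (cos²ψ - sin²ψ) · 1 = cos²ψ - sin²ψ = LHS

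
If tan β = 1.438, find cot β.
cot β = 1/tan β = 0.6954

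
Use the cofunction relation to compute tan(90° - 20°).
tan(90° - 20°) = cot(20°) = 2.747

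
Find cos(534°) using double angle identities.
cos(534°) = cos²267° - sin²267° = -0.9945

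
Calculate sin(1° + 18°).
sin(1° + 18°) = sin 1° cos 18° + cos 1° sin 18° = 0.3256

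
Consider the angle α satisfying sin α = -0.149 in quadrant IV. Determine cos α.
cos α = √(1 - sin²α) = 0.9888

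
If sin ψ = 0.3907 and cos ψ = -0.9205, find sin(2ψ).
sin(2ψ) = 2 sin ψ cos ψ = -0.7193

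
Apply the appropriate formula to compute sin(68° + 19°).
sin(68° + 19°) = sin 68° cos 19° + cos 68° sin 19° = 0.9986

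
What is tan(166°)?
tan(166°) = -0.2493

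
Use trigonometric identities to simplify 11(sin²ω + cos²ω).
11(sin²ω + cos²ω) = 11 (using Pythagorean identity)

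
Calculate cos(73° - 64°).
cos(73° - 64°) = cos 73° cos 64° + sin 73° sin 64° = 0.9877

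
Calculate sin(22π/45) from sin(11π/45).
sin(22π/45) = 2 sin 11π/45 cos 11π/45 = 0.9994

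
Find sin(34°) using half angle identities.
sin(34°) = √((1 - cos 68°)/2) = 0.5592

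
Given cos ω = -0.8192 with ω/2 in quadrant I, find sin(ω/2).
sin(ω/2) = ±√((1 - cos ω)/2); positive since ω/2 ∈ QI, so sin(ω/2) = 0.9537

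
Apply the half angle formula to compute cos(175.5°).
cos(175.5°) = -√((1 + cos 351°)/2) = -0.9969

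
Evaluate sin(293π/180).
sin(293π/180) = -0.9205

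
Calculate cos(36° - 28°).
cos(36° - 28°) = cos 36° cos 28° + sin 36° sin 28° = 0.9903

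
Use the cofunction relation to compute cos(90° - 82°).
cos(90° - 82°) = sin(82°) = 0.9903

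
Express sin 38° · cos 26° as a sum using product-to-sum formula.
sin 38° cos 26° = (1/2)[sin(38°+26°) + sin(38°-26°)]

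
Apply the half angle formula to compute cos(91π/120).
cos(91π/120) = -√((1 + cos 91π/60)/2) = -0.7254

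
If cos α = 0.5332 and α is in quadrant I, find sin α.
sin α = 0.846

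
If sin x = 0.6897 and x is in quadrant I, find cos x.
cos x = 0.7241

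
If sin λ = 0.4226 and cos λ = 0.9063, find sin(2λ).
sin(2λ) = 2 sin λ cos λ = 0.766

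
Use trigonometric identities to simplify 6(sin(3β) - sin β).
6(sin(3β) - sin β) = 6(2 cos(2β) sin β) (using Sum-to-product)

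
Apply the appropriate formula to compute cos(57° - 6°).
cos(57° - 6°) = cos 57° cos 6° + sin 57° sin 6° = 0.6293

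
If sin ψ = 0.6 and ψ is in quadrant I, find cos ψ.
cos ψ = 0.8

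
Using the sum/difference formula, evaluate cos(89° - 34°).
cos(89° - 34°) = cos 89° cos 34° + sin 89° sin 34° = 0.5736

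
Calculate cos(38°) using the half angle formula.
cos(38°) = √((1 + cos 76°)/2) = 0.788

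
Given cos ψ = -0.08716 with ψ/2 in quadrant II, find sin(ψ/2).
sin(ψ/2) = ±√((1 - cos ψ)/2); positive since ψ/2 ∈ QII, so sin(ψ/2) = 0.7373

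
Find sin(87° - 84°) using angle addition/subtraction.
sin(87° - 84°) = sin 87° cos 84° - cos 87° sin 84° = 0.05234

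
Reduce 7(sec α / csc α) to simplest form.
7(sec α / csc α) = 7(tan α) (using Reciprocal identities)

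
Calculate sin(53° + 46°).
sin(53° + 46°) = sin 53° cos 46° + cos 53° sin 46° = 0.9877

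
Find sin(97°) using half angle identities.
sin(97°) = √((1 - cos 194°)/2) = 0.9925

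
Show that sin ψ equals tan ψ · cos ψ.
RHS = (sin ψ/cos ψ) · cos ψ = sin ψ = LHS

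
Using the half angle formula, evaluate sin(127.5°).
sin(127.5°) = √((1 - cos 255°)/2) = 0.7934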